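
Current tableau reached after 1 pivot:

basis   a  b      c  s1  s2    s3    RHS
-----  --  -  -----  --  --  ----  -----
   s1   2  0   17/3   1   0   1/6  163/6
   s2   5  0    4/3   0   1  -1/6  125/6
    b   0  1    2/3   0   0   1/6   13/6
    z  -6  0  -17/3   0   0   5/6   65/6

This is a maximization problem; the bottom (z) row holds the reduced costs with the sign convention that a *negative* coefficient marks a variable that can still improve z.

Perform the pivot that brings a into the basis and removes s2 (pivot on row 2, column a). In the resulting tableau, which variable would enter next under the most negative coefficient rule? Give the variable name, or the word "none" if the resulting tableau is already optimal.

c

Pivot element 5. New z-row = old z-row − (-6)·(row 2/5).
Updated z-row coefficients: a: 0, b: 0, c: -61/15, s1: 0, s2: 6/5, s3: 19/30.
The most negative is -61/15 in column c, so c would enter next.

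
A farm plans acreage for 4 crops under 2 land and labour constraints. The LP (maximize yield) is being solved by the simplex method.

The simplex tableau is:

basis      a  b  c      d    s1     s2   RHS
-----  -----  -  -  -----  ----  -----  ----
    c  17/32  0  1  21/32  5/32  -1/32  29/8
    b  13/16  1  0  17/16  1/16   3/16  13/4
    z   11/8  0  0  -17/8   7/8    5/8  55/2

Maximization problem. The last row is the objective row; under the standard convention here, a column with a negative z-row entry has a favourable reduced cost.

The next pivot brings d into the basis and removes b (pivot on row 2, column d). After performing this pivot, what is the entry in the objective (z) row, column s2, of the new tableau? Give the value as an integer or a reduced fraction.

1

Pivot element is row 2, column d: 17/16.
Normalize row 2: new (row 2, s2) = (3/16)/(17/16) = 3/17.
z-row ← z-row − (-17/8)·(new row 2): 5/8 − (-17/8)·(3/17) = 1.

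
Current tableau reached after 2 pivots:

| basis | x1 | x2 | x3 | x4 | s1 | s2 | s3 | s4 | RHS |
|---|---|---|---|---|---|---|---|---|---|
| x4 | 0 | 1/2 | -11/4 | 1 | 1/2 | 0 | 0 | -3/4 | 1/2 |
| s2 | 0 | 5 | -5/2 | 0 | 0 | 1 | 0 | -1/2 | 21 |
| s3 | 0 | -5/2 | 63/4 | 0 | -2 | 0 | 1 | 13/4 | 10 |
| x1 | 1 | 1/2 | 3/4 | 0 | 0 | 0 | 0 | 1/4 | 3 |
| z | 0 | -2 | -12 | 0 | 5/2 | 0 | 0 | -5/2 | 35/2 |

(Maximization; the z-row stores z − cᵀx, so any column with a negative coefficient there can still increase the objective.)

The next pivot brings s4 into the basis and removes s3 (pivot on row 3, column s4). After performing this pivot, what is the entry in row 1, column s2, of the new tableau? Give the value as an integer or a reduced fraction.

Pivot element is row 3, column s4: 13/4.
Normalize row 3: new (row 3, s2) = 0/(13/4) = 0.
row 1 ← row 1 − (-3/4)·(new row 3): 0 − (-3/4)·0 = 0.

0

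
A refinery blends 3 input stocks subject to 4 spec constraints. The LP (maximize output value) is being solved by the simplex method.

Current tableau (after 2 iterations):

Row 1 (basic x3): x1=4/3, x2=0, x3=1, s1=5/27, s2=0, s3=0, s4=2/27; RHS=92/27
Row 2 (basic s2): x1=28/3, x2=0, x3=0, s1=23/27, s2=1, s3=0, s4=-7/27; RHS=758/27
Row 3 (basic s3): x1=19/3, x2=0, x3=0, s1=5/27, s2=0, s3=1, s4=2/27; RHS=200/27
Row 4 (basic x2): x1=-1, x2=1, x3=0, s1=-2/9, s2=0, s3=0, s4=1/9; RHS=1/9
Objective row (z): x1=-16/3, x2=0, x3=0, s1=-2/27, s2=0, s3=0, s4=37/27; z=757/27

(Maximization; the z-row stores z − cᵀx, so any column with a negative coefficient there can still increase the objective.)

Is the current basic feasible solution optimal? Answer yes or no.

no

Column x1 has objective-row coefficient -16/3, which is negative; an improving pivot exists, so not yet optimal.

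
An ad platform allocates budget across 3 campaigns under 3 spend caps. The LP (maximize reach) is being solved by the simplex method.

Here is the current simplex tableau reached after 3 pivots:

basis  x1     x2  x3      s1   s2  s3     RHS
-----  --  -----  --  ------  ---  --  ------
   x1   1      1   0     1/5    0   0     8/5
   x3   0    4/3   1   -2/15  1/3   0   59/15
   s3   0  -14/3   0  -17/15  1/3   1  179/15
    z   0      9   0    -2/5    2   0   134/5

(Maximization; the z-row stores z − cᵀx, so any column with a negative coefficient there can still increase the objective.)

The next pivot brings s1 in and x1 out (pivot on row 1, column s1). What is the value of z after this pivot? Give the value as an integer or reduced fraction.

30

Minimum ratio for s1: (8/5)/(1/5) = 8.
z changes by −(z-row coeff of s1)·ratio = −(-2/5)·8 = 16/5.
New z = 134/5 + (16/5) = 30.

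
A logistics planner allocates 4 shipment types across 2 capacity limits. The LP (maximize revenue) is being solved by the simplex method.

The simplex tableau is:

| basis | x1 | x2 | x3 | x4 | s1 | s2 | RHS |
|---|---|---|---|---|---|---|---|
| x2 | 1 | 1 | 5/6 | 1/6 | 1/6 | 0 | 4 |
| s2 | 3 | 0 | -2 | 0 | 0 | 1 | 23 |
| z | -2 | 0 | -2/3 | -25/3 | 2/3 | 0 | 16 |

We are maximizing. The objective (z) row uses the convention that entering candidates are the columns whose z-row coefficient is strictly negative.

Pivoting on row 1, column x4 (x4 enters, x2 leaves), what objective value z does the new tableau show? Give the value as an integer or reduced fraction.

216

Minimum ratio for x4: 4/(1/6) = 24.
z changes by −(z-row coeff of x4)·ratio = −(-25/3)·24 = 200.
New z = 16 + 200 = 216.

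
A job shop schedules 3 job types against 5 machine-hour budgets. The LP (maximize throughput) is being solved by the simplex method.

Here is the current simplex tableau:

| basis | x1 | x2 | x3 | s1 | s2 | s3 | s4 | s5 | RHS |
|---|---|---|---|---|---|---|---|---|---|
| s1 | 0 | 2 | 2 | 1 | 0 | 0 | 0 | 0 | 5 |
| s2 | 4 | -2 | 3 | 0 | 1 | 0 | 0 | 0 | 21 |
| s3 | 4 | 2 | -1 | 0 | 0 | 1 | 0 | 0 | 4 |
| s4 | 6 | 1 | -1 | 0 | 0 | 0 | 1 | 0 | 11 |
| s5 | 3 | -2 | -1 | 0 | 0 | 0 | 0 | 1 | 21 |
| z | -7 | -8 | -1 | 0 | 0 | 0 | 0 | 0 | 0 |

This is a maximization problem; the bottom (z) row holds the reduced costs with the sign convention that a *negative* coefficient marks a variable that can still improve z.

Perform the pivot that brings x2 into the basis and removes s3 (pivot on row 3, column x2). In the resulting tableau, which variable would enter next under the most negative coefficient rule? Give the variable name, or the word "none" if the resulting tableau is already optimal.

x3

Pivot element 2. New z-row = old z-row − (-8)·(row 3/2).
Updated z-row coefficients: x1: 9, x2: 0, x3: -5, s1: 0, s2: 0, s3: 4, s4: 0, s5: 0.
The most negative is -5 in column x3, so x3 would enter next.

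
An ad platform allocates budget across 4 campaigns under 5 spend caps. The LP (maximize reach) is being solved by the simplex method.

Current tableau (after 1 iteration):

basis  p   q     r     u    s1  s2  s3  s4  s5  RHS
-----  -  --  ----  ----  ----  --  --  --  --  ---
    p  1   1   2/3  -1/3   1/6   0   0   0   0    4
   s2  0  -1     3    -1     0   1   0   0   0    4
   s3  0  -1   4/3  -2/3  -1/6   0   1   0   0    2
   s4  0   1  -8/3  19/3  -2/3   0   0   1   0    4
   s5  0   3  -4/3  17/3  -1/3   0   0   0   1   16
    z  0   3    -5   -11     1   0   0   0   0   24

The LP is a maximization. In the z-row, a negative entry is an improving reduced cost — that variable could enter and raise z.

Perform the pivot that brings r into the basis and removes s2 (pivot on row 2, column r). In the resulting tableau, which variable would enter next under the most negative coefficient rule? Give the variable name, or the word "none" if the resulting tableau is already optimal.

u

Pivot element 3. New z-row = old z-row − (-5)·(row 2/3).
Updated z-row coefficients: p: 0, q: 4/3, r: 0, u: -38/3, s1: 1, s2: 5/3, s3: 0, s4: 0, s5: 0.
The most negative is -38/3 in column u, so u would enter next.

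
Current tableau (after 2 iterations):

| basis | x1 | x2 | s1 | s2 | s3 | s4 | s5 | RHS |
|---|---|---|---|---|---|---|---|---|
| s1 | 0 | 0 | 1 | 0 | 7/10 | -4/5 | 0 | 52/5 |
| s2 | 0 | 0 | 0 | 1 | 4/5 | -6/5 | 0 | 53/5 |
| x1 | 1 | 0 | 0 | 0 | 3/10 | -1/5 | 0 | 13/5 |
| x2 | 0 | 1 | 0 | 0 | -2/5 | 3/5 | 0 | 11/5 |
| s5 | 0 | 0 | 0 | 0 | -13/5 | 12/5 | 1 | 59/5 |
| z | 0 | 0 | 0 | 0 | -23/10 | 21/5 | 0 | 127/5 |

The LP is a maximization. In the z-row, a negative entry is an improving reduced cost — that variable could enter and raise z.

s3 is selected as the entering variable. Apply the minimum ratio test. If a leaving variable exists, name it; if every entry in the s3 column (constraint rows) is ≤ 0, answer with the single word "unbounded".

Ratios: row 1 (s1): (52/5)/(7/10) = 104/7; row 2 (s2): (53/5)/(4/5) = 53/4; row 3 (x1): (13/5)/(3/10) = 26/3; row 4 (x2): entry -2/5 ≤ 0, skip; row 5 (s5): entry -13/5 ≤ 0, skip.
Minimum ratio is in the x1 row, so x1 leaves.

x1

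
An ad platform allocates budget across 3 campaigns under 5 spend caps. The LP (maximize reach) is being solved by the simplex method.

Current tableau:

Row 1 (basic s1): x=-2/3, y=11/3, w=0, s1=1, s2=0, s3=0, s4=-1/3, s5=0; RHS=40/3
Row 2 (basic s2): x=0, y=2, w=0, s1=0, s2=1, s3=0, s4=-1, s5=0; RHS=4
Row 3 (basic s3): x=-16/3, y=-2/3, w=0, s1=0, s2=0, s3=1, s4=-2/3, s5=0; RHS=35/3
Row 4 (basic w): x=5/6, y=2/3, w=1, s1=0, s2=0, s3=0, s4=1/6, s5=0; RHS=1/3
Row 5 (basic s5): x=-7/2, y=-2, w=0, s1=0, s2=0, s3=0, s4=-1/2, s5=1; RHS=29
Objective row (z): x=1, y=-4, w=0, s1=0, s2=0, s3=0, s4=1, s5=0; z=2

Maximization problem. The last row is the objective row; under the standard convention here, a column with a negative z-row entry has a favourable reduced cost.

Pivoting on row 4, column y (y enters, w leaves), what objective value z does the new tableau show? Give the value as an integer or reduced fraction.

Minimum ratio for y: (1/3)/(2/3) = 1/2.
z changes by −(z-row coeff of y)·ratio = −(-4)·(1/2) = 2.
New z = 2 + 2 = 4.

4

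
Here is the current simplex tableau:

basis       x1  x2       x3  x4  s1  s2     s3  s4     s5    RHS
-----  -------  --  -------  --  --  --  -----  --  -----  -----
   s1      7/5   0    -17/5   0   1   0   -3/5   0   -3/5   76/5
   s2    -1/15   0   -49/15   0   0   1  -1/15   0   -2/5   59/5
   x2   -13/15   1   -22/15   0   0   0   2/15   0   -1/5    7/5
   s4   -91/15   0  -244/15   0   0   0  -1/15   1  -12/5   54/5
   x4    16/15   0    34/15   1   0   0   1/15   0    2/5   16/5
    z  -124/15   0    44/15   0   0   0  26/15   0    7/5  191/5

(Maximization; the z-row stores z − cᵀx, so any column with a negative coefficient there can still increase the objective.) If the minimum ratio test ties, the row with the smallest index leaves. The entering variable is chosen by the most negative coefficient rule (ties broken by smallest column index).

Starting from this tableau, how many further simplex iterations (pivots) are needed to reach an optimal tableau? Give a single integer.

1

pivot: x1 in, x4 out → z = 63
No improving column remains; optimal.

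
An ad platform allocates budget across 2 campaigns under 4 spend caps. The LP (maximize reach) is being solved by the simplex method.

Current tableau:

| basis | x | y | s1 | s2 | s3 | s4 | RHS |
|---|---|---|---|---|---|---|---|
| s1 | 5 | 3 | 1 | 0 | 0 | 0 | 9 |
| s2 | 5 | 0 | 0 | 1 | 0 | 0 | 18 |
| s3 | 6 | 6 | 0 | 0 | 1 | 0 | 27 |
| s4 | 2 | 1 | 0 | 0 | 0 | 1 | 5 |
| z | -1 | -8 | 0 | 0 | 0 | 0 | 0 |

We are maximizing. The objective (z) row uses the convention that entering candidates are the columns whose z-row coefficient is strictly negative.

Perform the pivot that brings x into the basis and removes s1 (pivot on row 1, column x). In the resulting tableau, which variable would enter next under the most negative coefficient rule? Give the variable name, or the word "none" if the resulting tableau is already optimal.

Pivot element 5. New z-row = old z-row − (-1)·(row 1/5).
Updated z-row coefficients: x: 0, y: -37/5, s1: 1/5, s2: 0, s3: 0, s4: 0.
The most negative is -37/5 in column y, so y would enter next.

y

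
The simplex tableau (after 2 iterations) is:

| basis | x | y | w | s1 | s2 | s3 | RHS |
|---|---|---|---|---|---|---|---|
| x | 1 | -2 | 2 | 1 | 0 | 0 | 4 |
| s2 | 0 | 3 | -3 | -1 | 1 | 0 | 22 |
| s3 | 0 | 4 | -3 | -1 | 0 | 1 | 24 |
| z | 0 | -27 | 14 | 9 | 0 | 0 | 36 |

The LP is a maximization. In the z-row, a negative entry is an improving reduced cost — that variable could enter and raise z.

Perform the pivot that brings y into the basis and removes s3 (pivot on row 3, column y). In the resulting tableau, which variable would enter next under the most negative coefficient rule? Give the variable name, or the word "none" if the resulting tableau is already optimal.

w

Pivot element 4. New z-row = old z-row − (-27)·(row 3/4).
Updated z-row coefficients: x: 0, y: 0, w: -25/4, s1: 9/4, s2: 0, s3: 27/4.
The most negative is -25/4 in column w, so w would enter next.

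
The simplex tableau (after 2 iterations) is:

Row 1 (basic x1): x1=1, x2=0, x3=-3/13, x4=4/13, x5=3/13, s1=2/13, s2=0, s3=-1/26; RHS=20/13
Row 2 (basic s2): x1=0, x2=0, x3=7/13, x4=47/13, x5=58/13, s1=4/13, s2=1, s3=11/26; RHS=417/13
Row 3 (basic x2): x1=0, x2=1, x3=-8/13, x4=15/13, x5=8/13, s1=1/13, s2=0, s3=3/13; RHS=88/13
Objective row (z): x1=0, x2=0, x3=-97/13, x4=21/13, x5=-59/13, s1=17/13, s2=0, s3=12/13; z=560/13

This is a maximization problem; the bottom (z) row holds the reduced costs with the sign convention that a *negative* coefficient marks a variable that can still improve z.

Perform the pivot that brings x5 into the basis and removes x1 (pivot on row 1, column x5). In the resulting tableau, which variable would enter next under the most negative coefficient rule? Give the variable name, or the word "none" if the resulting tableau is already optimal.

Pivot element 3/13. New z-row = old z-row − (-59/13)·(row 1/(3/13)).
Updated z-row coefficients: x1: 59/3, x2: 0, x3: -12, x4: 23/3, x5: 0, s1: 13/3, s2: 0, s3: 1/6.
The most negative is -12 in column x3, so x3 would enter next.

x3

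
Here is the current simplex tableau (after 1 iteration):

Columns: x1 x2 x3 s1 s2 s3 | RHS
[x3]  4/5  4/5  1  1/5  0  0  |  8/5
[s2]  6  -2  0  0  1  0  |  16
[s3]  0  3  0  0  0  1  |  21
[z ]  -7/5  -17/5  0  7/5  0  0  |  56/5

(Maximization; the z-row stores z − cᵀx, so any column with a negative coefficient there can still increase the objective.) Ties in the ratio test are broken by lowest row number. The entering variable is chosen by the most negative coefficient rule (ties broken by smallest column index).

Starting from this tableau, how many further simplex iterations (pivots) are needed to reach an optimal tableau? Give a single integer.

1

pivot: x2 in, x3 out → z = 18
No improving column remains; optimal.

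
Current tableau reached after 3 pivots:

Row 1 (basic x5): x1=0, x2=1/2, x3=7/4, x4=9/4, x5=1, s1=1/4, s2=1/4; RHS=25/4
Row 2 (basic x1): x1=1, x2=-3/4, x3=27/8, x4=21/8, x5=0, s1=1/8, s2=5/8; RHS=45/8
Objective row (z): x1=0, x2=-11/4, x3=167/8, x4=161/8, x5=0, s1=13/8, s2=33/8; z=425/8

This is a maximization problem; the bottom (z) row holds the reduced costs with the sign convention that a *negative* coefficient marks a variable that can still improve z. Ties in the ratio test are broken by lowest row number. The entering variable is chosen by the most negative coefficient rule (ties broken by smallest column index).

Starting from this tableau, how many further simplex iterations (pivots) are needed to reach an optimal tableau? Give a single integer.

1

pivot: x2 in, x5 out → z = 175/2
No improving column remains; optimal.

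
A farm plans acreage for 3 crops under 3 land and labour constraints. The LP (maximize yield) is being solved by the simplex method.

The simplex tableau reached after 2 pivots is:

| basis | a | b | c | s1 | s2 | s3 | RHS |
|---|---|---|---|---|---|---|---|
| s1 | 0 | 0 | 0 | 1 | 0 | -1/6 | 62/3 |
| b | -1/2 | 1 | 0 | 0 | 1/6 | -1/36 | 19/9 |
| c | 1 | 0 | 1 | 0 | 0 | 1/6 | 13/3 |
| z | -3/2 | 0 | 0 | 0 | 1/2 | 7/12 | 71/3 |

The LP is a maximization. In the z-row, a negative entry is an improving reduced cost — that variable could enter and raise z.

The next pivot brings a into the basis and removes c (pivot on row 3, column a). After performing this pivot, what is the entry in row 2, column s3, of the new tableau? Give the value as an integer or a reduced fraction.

Pivot element is row 3, column a: 1.
Normalize row 3: new (row 3, s3) = (1/6)/1 = 1/6.
row 2 ← row 2 − (-1/2)·(new row 3): -1/36 − (-1/2)·(1/6) = 1/18.

1/18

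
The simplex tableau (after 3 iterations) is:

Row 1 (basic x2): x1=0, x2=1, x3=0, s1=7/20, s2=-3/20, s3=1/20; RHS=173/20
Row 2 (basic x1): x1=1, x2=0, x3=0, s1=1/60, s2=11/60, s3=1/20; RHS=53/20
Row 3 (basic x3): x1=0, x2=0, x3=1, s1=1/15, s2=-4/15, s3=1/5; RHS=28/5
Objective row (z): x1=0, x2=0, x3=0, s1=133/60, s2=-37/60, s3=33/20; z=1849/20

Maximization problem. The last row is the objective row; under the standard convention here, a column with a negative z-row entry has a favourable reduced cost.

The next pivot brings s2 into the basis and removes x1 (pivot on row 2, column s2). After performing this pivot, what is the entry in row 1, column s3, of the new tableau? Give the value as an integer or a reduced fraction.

1/11

Pivot element is row 2, column s2: 11/60.
Normalize row 2: new (row 2, s3) = (1/20)/(11/60) = 3/11.
row 1 ← row 1 − (-3/20)·(new row 2): 1/20 − (-3/20)·(3/11) = 1/11.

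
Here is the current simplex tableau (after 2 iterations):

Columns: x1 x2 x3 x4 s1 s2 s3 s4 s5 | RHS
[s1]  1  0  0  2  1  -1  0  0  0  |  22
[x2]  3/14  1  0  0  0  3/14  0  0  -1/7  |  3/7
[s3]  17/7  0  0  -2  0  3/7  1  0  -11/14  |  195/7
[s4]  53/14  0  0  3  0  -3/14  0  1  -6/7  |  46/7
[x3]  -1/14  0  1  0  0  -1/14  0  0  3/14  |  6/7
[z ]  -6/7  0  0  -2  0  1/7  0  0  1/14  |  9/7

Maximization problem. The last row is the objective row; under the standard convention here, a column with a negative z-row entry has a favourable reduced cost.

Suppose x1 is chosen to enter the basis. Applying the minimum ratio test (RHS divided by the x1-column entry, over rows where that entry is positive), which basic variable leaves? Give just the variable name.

Ratios: row 1 (s1): 22/1 = 22; row 2 (x2): (3/7)/(3/14) = 2; row 3 (s3): (195/7)/(17/7) = 195/17; row 4 (s4): (46/7)/(53/14) = 92/53; row 5 (x3): entry -1/14 ≤ 0, skip.
Minimum ratio 92/53 is in the s4 row, so s4 leaves.

s4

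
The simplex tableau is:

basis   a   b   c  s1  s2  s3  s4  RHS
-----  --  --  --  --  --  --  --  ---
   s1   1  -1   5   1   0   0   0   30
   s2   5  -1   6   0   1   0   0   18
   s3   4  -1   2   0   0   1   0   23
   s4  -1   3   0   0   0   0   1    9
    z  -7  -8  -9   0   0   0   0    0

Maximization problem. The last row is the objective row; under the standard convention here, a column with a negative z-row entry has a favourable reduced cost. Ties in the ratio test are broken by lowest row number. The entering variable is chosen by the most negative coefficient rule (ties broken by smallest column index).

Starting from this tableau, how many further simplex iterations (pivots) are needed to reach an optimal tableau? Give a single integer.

3

pivot: c in, s2 out → z = 27
pivot: b in, s4 out → z = 111/2
pivot: a in, c out → z = 135/2
No improving column remains; optimal.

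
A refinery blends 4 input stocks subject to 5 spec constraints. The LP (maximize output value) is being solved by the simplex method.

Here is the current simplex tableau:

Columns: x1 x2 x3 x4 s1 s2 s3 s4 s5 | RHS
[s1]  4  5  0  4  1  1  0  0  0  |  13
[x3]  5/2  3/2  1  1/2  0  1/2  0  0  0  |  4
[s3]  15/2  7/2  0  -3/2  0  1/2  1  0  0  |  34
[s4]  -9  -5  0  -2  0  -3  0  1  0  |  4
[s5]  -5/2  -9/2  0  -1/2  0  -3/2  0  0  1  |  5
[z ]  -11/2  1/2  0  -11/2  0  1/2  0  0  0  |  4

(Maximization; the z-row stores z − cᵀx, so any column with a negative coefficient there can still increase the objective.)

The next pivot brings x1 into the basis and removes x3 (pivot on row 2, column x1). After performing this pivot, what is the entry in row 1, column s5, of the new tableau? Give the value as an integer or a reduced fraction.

0

Pivot element is row 2, column x1: 5/2.
Normalize row 2: new (row 2, s5) = 0/(5/2) = 0.
row 1 ← row 1 − 4·(new row 2): 0 − 4·0 = 0.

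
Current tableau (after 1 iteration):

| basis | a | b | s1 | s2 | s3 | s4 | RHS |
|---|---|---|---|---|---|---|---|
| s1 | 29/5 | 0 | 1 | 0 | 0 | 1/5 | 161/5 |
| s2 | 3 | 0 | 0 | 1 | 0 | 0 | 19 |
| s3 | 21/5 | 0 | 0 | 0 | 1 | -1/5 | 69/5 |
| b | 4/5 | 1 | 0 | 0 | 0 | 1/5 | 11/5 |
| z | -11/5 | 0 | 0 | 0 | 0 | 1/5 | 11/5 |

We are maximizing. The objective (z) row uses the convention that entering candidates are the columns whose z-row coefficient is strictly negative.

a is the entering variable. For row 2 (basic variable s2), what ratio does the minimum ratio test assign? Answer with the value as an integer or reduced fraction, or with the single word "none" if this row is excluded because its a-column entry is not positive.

19/3

Ratio = RHS / (a entry) = 19 / 3 = 19/3.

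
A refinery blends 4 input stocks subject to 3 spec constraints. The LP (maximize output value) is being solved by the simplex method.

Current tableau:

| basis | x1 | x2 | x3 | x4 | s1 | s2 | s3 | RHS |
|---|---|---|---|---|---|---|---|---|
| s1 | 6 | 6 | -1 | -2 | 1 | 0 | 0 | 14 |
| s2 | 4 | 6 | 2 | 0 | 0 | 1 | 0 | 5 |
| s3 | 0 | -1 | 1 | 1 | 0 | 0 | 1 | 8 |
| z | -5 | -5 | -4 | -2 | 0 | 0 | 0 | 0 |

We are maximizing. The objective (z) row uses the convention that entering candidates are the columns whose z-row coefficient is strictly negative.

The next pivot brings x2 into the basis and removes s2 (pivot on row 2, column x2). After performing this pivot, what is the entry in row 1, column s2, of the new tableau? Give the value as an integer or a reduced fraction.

-1

Pivot element is row 2, column x2: 6.
Normalize row 2: new (row 2, s2) = 1/6 = 1/6.
row 1 ← row 1 − 6·(new row 2): 0 − 6·(1/6) = -1.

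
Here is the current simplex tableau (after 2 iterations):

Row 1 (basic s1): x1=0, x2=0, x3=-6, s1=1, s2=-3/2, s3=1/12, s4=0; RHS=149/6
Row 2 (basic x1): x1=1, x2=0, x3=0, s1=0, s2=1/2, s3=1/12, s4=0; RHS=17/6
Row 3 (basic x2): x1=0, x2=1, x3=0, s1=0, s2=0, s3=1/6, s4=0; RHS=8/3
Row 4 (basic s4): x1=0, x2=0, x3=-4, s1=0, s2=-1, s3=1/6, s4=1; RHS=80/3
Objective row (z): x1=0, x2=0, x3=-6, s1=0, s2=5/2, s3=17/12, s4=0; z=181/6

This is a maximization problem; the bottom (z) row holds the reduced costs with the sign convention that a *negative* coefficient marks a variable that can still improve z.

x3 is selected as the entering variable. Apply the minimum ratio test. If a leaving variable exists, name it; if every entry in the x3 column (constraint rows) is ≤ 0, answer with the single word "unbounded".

unbounded

x3-column entries: row 1: -6, row 2: 0, row 3: 0, row 4: -4. All ≤ 0, so x3 can increase without bound; the LP is unbounded in this direction.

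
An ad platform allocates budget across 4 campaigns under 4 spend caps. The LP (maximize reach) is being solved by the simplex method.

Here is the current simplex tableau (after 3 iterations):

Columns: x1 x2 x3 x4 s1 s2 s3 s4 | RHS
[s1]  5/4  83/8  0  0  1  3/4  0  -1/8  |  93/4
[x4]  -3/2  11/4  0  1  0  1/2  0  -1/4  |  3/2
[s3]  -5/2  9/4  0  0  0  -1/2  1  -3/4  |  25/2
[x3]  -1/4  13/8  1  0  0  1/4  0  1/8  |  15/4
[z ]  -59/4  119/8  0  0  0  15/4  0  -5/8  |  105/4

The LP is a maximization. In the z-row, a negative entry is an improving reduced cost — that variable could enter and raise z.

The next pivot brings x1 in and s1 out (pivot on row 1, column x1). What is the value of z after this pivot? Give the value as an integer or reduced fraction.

Minimum ratio for x1: (93/4)/(5/4) = 93/5.
z changes by −(z-row coeff of x1)·ratio = −(-59/4)·(93/5) = 5487/20.
New z = 105/4 + (5487/20) = 1503/5.

1503/5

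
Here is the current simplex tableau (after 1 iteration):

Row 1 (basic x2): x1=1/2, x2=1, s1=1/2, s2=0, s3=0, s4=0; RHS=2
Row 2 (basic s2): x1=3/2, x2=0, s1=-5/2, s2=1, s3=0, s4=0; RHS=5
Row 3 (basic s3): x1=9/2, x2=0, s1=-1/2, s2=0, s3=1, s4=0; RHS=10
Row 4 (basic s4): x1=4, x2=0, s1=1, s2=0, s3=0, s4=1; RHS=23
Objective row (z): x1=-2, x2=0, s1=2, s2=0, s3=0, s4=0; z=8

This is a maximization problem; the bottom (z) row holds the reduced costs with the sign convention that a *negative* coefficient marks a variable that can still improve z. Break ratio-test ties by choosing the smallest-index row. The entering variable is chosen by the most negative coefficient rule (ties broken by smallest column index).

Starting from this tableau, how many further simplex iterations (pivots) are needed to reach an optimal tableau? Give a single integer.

1

pivot: x1 in, s3 out → z = 112/9
No improving column remains; optimal.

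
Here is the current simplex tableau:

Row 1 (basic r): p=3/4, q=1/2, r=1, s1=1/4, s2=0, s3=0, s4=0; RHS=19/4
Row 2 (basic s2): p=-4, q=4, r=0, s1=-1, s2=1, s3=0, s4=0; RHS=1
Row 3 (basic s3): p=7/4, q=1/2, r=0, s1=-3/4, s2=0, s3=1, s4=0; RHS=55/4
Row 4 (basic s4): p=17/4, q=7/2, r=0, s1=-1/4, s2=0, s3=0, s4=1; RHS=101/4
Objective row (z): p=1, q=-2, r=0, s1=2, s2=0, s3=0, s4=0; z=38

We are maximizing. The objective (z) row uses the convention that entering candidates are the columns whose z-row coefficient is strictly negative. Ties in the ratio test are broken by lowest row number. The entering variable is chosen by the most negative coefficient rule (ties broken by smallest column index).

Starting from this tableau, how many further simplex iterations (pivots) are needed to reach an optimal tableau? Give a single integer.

pivot: q in, s2 out → z = 77/2
pivot: p in, s4 out → z = 1291/31
No improving column remains; optimal.

2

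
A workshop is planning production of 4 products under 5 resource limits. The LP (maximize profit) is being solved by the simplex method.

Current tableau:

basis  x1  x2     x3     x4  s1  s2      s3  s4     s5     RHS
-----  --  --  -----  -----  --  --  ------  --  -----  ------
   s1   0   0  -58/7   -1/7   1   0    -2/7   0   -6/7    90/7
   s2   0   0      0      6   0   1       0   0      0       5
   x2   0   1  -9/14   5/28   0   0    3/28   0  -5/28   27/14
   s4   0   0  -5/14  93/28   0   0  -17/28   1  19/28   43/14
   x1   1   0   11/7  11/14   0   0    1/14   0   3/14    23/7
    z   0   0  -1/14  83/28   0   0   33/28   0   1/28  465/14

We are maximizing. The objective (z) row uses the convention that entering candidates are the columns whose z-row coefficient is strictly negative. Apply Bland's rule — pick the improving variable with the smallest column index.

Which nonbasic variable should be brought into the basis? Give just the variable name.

Objective-row coefficients: x1: 0, x2: 0, x3: -1/14, x4: 83/28, s1: 0, s2: 0, s3: 33/28, s4: 0, s5: 1/28.
Improving columns: x3. Bland's rule picks the smallest column index → x3.

x3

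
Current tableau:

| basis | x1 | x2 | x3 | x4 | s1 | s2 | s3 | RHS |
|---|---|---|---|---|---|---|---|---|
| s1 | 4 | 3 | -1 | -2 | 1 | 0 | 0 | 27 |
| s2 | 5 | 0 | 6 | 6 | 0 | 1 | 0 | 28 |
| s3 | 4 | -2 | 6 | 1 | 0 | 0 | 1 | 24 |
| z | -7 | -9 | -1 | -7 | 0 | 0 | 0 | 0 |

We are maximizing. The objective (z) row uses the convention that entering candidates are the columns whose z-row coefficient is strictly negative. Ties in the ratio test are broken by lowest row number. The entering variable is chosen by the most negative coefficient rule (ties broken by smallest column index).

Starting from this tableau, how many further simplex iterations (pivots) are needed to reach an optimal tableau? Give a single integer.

pivot: x2 in, s1 out → z = 81
pivot: x4 in, s2 out → z = 425/3
No improving column remains; optimal.

2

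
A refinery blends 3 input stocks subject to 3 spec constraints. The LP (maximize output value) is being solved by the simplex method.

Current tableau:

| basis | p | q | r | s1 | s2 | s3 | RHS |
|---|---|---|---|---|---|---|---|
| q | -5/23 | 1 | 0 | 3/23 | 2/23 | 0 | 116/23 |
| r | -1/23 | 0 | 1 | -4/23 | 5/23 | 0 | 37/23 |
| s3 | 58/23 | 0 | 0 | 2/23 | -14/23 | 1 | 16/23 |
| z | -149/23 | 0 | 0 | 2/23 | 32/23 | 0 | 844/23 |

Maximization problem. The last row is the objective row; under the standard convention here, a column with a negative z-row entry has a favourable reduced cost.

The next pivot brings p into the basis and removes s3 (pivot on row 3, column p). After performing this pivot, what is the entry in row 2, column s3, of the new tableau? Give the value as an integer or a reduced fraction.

Pivot element is row 3, column p: 58/23.
Normalize row 3: new (row 3, s3) = 1/(58/23) = 23/58.
row 2 ← row 2 − (-1/23)·(new row 3): 0 − (-1/23)·(23/58) = 1/58.

1/58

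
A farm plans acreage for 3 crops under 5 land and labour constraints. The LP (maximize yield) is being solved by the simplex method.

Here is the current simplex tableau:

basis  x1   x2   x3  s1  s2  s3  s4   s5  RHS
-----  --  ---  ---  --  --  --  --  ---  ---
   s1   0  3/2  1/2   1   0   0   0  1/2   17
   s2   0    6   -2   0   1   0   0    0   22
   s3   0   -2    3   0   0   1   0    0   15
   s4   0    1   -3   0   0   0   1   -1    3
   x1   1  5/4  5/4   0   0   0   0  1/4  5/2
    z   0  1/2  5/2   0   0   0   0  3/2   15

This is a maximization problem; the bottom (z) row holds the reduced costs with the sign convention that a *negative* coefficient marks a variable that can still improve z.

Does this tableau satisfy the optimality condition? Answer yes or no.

No objective-row coefficient is strictly negative, so no entering variable exists; the tableau is optimal.

yes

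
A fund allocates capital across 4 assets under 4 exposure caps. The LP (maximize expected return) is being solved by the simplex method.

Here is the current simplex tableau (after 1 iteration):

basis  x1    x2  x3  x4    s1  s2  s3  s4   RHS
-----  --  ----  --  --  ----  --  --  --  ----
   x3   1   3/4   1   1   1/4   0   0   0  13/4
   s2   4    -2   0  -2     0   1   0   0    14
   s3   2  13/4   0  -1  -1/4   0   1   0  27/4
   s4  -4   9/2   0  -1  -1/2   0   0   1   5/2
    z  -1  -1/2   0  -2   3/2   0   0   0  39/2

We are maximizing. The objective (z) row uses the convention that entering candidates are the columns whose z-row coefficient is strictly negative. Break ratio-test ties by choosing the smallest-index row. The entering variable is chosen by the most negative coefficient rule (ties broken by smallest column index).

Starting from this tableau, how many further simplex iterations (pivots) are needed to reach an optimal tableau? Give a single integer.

pivot: x4 in, x3 out → z = 26
No improving column remains; optimal.

1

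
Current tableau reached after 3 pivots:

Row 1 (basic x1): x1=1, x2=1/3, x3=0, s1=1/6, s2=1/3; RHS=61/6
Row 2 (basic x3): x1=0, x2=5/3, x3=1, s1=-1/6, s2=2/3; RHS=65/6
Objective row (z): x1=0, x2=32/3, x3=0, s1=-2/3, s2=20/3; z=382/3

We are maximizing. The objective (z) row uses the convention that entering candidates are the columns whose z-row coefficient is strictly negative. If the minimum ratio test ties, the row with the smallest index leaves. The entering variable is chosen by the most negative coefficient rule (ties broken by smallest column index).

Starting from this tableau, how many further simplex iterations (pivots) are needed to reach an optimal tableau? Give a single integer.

1

pivot: s1 in, x1 out → z = 168
No improving column remains; optimal.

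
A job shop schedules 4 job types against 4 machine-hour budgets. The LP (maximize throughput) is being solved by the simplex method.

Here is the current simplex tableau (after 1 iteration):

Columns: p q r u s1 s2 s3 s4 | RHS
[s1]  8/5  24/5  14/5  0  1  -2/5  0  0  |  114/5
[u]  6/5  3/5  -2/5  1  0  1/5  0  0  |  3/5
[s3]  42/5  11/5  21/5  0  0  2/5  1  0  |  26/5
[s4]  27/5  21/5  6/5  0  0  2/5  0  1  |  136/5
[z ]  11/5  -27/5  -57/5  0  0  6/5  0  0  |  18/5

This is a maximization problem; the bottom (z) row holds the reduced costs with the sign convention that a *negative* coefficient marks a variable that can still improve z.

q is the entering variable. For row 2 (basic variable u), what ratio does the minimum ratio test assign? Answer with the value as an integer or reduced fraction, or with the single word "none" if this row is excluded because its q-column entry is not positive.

1

Ratio = RHS / (q entry) = (3/5) / (3/5) = 1.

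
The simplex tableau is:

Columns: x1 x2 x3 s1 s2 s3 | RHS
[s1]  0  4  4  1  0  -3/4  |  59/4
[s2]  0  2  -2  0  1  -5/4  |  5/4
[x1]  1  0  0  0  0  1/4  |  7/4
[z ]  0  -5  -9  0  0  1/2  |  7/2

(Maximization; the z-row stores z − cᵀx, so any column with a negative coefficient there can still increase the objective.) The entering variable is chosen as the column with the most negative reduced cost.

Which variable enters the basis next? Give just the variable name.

Objective-row coefficients: x1: 0, x2: -5, x3: -9, s1: 0, s2: 0, s3: 1/2.
The most negative is -9 in column x3, so x3 enters.

x3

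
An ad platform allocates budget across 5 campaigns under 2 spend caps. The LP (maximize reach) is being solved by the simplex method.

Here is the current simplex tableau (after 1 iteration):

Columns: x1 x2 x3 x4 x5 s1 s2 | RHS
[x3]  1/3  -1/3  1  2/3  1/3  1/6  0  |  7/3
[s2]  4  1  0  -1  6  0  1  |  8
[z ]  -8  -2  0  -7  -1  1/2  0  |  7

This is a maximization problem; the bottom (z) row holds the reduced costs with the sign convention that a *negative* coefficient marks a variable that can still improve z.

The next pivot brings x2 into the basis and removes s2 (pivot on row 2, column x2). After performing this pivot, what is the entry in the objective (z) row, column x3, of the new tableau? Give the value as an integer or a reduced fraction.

0

Pivot element is row 2, column x2: 1.
Normalize row 2: new (row 2, x3) = 0/1 = 0.
z-row ← z-row − (-2)·(new row 2): 0 − (-2)·0 = 0.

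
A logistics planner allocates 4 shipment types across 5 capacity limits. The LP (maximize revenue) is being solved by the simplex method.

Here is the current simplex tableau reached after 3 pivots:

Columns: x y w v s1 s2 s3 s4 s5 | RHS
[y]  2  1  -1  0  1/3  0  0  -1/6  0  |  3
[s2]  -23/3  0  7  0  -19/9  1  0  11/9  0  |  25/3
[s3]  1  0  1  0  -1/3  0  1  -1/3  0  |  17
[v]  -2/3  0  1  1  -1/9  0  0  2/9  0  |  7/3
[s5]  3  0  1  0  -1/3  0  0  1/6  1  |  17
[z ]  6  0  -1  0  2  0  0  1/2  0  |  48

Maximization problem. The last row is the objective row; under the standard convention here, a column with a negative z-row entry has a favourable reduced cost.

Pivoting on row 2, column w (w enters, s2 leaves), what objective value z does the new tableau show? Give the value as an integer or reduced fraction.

1033/21

Minimum ratio for w: (25/3)/7 = 25/21.
z changes by −(z-row coeff of w)·ratio = −(-1)·(25/21) = 25/21.
New z = 48 + (25/21) = 1033/21.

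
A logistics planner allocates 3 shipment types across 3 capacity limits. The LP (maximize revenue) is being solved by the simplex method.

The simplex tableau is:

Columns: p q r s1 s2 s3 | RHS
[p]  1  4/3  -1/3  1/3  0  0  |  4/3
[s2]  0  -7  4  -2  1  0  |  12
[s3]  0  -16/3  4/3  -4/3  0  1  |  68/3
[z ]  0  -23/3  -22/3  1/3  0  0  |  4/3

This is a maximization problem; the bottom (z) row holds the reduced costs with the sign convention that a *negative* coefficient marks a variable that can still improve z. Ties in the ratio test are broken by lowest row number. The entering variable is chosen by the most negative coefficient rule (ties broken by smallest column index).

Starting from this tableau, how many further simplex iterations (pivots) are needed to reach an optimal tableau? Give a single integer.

2

pivot: q in, p out → z = 9
pivot: r in, s2 out → z = 784/9
No improving column remains; optimal.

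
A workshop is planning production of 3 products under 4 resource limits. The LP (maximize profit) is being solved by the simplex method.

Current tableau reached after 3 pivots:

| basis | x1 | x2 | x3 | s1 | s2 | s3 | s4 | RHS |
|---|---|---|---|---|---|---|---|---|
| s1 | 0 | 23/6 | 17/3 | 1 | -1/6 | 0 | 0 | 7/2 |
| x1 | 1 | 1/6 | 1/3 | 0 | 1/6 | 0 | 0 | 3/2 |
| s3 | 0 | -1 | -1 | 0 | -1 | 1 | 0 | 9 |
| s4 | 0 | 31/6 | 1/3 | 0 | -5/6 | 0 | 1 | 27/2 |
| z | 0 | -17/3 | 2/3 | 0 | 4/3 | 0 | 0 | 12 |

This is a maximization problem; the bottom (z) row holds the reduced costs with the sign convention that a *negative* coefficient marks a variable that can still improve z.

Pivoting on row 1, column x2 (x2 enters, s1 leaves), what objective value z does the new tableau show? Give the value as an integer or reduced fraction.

Minimum ratio for x2: (7/2)/(23/6) = 21/23.
z changes by −(z-row coeff of x2)·ratio = −(-17/3)·(21/23) = 119/23.
New z = 12 + (119/23) = 395/23.

395/23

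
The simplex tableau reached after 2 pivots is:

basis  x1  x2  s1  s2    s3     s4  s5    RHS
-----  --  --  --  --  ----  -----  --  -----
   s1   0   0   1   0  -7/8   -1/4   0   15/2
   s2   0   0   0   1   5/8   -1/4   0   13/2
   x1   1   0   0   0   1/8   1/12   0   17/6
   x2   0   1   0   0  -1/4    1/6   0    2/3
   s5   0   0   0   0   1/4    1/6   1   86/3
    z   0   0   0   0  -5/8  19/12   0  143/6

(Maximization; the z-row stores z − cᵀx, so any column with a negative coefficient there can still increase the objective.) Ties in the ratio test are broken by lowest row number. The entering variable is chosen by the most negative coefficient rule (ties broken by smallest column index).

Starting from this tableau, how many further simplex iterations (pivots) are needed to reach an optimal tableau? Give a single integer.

1

pivot: s3 in, s2 out → z = 91/3
No improving column remains; optimal.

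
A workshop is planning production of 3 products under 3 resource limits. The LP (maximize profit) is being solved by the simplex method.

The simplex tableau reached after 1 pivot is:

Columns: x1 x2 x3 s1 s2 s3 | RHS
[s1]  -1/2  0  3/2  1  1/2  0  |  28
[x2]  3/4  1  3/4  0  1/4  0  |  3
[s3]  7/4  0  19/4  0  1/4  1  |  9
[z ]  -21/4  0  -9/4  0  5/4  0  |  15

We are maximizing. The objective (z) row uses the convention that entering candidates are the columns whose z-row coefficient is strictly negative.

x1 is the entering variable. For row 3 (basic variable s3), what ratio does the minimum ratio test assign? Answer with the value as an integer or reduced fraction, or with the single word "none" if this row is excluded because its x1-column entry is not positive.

Ratio = RHS / (x1 entry) = 9 / (7/4) = 36/7.

36/7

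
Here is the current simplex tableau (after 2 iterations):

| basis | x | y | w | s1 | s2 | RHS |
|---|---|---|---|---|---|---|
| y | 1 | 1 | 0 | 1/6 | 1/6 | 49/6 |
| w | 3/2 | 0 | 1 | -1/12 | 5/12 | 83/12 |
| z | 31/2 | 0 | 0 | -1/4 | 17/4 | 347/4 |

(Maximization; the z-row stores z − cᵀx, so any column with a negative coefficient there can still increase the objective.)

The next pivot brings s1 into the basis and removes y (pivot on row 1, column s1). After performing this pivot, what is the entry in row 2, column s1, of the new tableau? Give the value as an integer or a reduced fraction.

Pivot element is row 1, column s1: 1/6.
Normalize row 1: new (row 1, s1) = (1/6)/(1/6) = 1.
row 2 ← row 2 − (-1/12)·(new row 1): -1/12 − (-1/12)·1 = 0.

0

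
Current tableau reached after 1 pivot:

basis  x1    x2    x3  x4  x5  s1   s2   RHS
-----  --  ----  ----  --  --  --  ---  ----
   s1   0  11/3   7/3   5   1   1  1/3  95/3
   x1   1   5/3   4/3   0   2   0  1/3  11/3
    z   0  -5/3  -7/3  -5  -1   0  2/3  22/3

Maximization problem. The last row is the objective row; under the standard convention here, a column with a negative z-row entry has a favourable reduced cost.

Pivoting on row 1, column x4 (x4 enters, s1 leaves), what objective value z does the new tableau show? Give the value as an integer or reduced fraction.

39

Minimum ratio for x4: (95/3)/5 = 19/3.
z changes by −(z-row coeff of x4)·ratio = −(-5)·(19/3) = 95/3.
New z = 22/3 + (95/3) = 39.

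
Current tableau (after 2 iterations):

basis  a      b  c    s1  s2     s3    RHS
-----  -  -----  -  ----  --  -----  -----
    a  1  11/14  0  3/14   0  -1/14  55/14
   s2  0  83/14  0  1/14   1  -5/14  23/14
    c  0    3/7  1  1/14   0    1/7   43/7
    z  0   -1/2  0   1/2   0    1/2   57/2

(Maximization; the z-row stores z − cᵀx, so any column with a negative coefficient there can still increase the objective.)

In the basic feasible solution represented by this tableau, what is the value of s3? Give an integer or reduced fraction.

0

s3 is nonbasic (not in the basis column), so its value in the current BFS is 0.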